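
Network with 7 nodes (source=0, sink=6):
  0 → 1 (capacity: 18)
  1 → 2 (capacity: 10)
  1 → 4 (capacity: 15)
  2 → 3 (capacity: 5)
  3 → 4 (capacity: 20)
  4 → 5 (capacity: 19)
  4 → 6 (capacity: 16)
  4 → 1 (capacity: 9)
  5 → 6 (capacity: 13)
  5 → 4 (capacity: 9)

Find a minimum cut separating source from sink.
Min cut value = 18, edges: (0,1)

Min cut value: 18
Partition: S = [0], T = [1, 2, 3, 4, 5, 6]
Cut edges: (0,1)

By max-flow min-cut theorem, max flow = min cut = 18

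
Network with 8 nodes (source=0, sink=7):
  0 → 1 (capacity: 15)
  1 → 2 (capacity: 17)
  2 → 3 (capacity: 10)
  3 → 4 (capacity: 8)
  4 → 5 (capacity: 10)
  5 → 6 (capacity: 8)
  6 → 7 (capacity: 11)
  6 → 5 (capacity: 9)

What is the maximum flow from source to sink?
Maximum flow = 8

Max flow: 8

Flow assignment:
  0 → 1: 8/15
  1 → 2: 8/17
  2 → 3: 8/10
  3 → 4: 8/8
  4 → 5: 8/10
  5 → 6: 8/8
  6 → 7: 8/11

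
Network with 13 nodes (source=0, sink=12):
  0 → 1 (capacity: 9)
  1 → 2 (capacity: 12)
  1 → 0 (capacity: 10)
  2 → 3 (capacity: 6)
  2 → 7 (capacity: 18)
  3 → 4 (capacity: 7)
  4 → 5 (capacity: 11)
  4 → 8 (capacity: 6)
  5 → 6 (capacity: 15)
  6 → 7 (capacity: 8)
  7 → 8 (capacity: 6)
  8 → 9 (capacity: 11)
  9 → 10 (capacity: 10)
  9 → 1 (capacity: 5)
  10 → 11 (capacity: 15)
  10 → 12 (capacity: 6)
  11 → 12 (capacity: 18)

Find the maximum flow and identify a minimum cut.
Max flow = 9, Min cut edges: (0,1)

Maximum flow: 9
Minimum cut: (0,1)
Partition: S = [0], T = [1, 2, 3, 4, 5, 6, 7, 8, 9, 10, 11, 12]

Max-flow min-cut theorem verified: both equal 9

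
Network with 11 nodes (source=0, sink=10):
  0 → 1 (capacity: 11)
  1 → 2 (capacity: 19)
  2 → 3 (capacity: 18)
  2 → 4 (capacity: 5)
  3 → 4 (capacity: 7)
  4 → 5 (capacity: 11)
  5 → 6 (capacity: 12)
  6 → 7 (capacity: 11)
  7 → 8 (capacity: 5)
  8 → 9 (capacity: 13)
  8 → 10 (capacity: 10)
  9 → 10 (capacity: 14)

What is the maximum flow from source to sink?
Maximum flow = 5

Max flow: 5

Flow assignment:
  0 → 1: 5/11
  1 → 2: 5/19
  2 → 3: 5/18
  3 → 4: 5/7
  4 → 5: 5/11
  5 → 6: 5/12
  6 → 7: 5/11
  7 → 8: 5/5
  8 → 10: 5/10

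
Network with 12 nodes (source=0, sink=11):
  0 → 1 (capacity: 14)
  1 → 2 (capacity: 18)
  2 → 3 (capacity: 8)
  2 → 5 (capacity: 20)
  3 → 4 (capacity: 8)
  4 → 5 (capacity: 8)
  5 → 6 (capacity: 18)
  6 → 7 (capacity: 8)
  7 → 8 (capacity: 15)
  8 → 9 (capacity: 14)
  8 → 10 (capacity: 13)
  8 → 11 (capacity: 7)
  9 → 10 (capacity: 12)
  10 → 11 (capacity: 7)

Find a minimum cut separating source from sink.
Min cut value = 8, edges: (6,7)

Min cut value: 8
Partition: S = [0, 1, 2, 3, 4, 5, 6], T = [7, 8, 9, 10, 11]
Cut edges: (6,7)

By max-flow min-cut theorem, max flow = min cut = 8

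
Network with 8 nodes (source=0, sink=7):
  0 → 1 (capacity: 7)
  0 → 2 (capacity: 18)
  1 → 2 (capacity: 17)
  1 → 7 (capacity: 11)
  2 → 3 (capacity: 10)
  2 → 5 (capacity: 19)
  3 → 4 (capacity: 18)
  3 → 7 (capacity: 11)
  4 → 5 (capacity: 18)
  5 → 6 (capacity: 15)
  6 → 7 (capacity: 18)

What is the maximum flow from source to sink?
Maximum flow = 25

Max flow: 25

Flow assignment:
  0 → 1: 7/7
  0 → 2: 18/18
  1 → 7: 7/11
  2 → 3: 10/10
  2 → 5: 8/19
  3 → 7: 10/11
  5 → 6: 8/15
  6 → 7: 8/18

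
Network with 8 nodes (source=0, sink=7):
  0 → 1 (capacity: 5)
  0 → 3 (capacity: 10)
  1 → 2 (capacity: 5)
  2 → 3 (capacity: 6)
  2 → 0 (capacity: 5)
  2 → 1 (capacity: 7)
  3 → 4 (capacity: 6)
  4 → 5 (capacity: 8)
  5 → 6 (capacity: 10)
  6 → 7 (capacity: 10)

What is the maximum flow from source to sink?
Maximum flow = 6

Max flow: 6

Flow assignment:
  0 → 1: 5/5
  0 → 3: 6/10
  1 → 2: 5/5
  2 → 0: 5/5
  3 → 4: 6/6
  4 → 5: 6/8
  5 → 6: 6/10
  6 → 7: 6/10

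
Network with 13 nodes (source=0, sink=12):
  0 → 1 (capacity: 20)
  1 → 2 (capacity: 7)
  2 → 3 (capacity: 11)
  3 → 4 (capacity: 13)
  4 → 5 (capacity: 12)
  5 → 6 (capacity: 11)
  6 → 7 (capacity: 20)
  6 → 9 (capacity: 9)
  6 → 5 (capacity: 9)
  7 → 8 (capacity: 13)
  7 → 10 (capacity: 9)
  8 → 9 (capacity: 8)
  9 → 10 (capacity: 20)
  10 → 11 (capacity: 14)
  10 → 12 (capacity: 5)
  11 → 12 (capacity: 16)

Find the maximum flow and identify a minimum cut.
Max flow = 7, Min cut edges: (1,2)

Maximum flow: 7
Minimum cut: (1,2)
Partition: S = [0, 1], T = [2, 3, 4, 5, 6, 7, 8, 9, 10, 11, 12]

Max-flow min-cut theorem verified: both equal 7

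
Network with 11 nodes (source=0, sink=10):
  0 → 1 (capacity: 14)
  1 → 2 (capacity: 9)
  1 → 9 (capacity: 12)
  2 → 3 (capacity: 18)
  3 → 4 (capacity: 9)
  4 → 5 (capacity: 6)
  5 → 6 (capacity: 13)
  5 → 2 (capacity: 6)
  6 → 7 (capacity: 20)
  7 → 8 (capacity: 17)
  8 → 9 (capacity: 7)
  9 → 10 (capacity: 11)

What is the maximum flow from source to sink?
Maximum flow = 11

Max flow: 11

Flow assignment:
  0 → 1: 11/14
  1 → 2: 2/9
  1 → 9: 9/12
  2 → 3: 2/18
  3 → 4: 2/9
  4 → 5: 2/6
  5 → 6: 2/13
  6 → 7: 2/20
  7 → 8: 2/17
  8 → 9: 2/7
  9 → 10: 11/11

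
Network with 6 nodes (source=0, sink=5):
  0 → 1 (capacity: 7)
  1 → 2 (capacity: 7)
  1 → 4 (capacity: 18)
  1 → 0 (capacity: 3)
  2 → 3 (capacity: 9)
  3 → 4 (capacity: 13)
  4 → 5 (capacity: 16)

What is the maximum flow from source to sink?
Maximum flow = 7

Max flow: 7

Flow assignment:
  0 → 1: 7/7
  1 → 4: 7/18
  4 → 5: 7/16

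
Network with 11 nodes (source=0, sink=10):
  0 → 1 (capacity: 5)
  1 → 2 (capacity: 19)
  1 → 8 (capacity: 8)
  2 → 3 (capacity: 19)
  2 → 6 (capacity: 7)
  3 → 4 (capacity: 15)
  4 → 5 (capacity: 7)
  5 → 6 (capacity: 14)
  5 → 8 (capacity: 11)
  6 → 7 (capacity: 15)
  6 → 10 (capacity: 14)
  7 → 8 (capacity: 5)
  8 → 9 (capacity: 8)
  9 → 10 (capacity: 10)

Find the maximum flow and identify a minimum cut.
Max flow = 5, Min cut edges: (0,1)

Maximum flow: 5
Minimum cut: (0,1)
Partition: S = [0], T = [1, 2, 3, 4, 5, 6, 7, 8, 9, 10]

Max-flow min-cut theorem verified: both equal 5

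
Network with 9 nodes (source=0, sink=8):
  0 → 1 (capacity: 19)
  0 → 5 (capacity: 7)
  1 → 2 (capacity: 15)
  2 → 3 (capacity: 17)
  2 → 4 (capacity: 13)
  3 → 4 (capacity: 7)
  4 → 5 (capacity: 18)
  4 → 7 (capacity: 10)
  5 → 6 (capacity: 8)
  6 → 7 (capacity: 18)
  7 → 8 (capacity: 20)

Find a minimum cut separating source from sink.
Min cut value = 18, edges: (4,7), (5,6)

Min cut value: 18
Partition: S = [0, 1, 2, 3, 4, 5], T = [6, 7, 8]
Cut edges: (4,7), (5,6)

By max-flow min-cut theorem, max flow = min cut = 18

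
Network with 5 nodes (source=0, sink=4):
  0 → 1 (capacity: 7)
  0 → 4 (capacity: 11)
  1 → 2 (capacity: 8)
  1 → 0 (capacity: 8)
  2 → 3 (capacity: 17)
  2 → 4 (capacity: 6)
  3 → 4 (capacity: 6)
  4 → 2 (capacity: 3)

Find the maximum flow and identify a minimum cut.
Max flow = 18, Min cut edges: (0,1), (0,4)

Maximum flow: 18
Minimum cut: (0,1), (0,4)
Partition: S = [0], T = [1, 2, 3, 4]

Max-flow min-cut theorem verified: both equal 18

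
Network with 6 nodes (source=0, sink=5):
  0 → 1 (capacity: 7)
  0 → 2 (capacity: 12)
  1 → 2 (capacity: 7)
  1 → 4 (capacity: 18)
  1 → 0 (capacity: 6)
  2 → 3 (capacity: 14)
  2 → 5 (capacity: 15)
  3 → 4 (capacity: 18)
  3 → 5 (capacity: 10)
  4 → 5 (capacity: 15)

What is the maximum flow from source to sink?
Maximum flow = 19

Max flow: 19

Flow assignment:
  0 → 1: 7/7
  0 → 2: 12/12
  1 → 2: 7/7
  2 → 3: 4/14
  2 → 5: 15/15
  3 → 5: 4/10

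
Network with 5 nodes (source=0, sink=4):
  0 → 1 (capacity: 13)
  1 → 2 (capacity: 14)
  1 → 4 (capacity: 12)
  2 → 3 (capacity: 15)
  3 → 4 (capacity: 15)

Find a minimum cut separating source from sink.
Min cut value = 13, edges: (0,1)

Min cut value: 13
Partition: S = [0], T = [1, 2, 3, 4]
Cut edges: (0,1)

By max-flow min-cut theorem, max flow = min cut = 13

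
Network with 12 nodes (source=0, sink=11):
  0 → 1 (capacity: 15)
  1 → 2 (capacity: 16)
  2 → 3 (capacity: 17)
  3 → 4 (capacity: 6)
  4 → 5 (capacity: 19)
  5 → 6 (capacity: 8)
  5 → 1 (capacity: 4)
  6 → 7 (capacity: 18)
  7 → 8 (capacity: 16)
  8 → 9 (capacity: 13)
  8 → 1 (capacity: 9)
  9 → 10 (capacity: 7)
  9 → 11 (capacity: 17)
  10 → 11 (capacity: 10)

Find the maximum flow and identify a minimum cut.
Max flow = 6, Min cut edges: (3,4)

Maximum flow: 6
Minimum cut: (3,4)
Partition: S = [0, 1, 2, 3], T = [4, 5, 6, 7, 8, 9, 10, 11]

Max-flow min-cut theorem verified: both equal 6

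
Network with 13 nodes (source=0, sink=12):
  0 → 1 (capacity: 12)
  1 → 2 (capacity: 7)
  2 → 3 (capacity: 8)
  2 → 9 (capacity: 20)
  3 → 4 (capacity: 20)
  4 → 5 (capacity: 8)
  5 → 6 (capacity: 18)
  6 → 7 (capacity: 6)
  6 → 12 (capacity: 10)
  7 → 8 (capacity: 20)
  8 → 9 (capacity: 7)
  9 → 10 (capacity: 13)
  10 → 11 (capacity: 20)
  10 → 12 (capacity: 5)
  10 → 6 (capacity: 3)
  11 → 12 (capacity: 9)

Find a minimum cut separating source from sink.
Min cut value = 7, edges: (1,2)

Min cut value: 7
Partition: S = [0, 1], T = [2, 3, 4, 5, 6, 7, 8, 9, 10, 11, 12]
Cut edges: (1,2)

By max-flow min-cut theorem, max flow = min cut = 7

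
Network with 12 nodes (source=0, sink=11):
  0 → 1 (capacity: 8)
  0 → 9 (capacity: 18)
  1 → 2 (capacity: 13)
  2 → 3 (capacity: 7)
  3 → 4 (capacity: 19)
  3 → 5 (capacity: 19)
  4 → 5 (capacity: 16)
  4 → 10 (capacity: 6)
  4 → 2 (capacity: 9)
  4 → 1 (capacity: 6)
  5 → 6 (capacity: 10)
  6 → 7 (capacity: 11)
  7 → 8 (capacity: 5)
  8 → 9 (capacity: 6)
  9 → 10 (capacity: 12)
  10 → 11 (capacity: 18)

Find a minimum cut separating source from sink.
Min cut value = 18, edges: (10,11)

Min cut value: 18
Partition: S = [0, 1, 2, 3, 4, 5, 6, 7, 8, 9, 10], T = [11]
Cut edges: (10,11)

By max-flow min-cut theorem, max flow = min cut = 18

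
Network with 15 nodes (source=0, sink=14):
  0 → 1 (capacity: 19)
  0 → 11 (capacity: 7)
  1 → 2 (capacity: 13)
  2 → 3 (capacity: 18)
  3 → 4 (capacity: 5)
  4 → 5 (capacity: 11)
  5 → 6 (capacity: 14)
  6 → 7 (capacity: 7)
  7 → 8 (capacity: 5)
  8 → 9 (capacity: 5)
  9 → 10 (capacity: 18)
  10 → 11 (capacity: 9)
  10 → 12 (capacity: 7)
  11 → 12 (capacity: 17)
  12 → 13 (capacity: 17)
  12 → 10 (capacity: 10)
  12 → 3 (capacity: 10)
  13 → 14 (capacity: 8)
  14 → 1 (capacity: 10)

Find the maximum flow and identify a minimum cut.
Max flow = 8, Min cut edges: (13,14)

Maximum flow: 8
Minimum cut: (13,14)
Partition: S = [0, 1, 2, 3, 4, 5, 6, 7, 8, 9, 10, 11, 12, 13], T = [14]

Max-flow min-cut theorem verified: both equal 8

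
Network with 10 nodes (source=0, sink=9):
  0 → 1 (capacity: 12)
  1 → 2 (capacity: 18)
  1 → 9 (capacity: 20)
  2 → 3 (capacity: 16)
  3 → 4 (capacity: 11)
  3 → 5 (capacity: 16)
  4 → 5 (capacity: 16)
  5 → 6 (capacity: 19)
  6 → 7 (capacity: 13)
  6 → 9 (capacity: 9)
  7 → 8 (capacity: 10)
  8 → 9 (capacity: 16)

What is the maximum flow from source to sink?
Maximum flow = 12

Max flow: 12

Flow assignment:
  0 → 1: 12/12
  1 → 9: 12/20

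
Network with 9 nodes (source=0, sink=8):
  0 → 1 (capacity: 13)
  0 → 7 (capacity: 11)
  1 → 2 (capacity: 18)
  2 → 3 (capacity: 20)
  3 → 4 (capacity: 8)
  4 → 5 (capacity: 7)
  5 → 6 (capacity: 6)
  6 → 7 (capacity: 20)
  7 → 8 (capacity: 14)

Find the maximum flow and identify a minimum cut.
Max flow = 14, Min cut edges: (7,8)

Maximum flow: 14
Minimum cut: (7,8)
Partition: S = [0, 1, 2, 3, 4, 5, 6, 7], T = [8]

Max-flow min-cut theorem verified: both equal 14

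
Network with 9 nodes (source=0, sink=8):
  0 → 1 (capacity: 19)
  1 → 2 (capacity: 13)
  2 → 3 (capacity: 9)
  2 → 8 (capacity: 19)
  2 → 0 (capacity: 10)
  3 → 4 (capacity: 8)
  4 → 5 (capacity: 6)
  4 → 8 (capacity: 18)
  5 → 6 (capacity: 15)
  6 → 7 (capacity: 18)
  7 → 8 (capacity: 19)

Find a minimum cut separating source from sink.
Min cut value = 13, edges: (1,2)

Min cut value: 13
Partition: S = [0, 1], T = [2, 3, 4, 5, 6, 7, 8]
Cut edges: (1,2)

By max-flow min-cut theorem, max flow = min cut = 13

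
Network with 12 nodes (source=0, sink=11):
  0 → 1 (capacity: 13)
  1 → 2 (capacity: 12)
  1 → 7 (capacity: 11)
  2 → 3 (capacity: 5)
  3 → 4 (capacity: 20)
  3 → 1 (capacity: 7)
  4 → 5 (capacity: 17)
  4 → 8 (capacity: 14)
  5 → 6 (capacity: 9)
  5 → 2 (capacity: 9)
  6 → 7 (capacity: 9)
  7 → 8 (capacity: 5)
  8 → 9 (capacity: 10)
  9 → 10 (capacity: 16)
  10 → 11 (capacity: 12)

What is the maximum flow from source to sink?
Maximum flow = 10

Max flow: 10

Flow assignment:
  0 → 1: 10/13
  1 → 2: 5/12
  1 → 7: 5/11
  2 → 3: 5/5
  3 → 4: 5/20
  4 → 8: 5/14
  7 → 8: 5/5
  8 → 9: 10/10
  9 → 10: 10/16
  10 → 11: 10/12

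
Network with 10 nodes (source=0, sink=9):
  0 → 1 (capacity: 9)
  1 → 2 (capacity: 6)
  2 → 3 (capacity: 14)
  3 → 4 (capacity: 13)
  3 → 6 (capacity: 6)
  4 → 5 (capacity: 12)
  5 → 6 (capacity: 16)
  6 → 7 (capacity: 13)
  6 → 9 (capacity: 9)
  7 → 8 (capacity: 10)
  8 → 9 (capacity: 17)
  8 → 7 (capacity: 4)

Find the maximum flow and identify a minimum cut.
Max flow = 6, Min cut edges: (1,2)

Maximum flow: 6
Minimum cut: (1,2)
Partition: S = [0, 1], T = [2, 3, 4, 5, 6, 7, 8, 9]

Max-flow min-cut theorem verified: both equal 6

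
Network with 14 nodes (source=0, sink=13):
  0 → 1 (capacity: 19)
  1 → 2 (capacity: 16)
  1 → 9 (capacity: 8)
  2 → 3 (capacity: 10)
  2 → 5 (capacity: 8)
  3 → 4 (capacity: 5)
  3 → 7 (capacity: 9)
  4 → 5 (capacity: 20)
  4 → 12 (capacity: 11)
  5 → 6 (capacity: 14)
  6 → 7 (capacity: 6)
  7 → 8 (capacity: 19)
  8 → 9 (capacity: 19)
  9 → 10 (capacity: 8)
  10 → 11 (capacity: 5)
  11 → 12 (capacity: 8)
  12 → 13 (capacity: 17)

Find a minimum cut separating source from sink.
Min cut value = 10, edges: (3,4), (10,11)

Min cut value: 10
Partition: S = [0, 1, 2, 3, 5, 6, 7, 8, 9, 10], T = [4, 11, 12, 13]
Cut edges: (3,4), (10,11)

By max-flow min-cut theorem, max flow = min cut = 10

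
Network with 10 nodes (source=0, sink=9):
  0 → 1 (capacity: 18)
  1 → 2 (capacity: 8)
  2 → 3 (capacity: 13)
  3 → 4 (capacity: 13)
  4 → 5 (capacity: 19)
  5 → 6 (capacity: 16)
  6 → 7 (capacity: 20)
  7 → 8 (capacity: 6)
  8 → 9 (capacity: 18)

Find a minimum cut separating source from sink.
Min cut value = 6, edges: (7,8)

Min cut value: 6
Partition: S = [0, 1, 2, 3, 4, 5, 6, 7], T = [8, 9]
Cut edges: (7,8)

By max-flow min-cut theorem, max flow = min cut = 6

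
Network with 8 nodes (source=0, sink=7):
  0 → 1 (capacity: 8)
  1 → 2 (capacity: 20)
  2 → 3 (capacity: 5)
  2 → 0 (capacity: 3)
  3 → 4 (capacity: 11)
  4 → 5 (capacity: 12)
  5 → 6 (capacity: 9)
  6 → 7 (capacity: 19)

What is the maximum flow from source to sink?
Maximum flow = 5

Max flow: 5

Flow assignment:
  0 → 1: 8/8
  1 → 2: 8/20
  2 → 3: 5/5
  2 → 0: 3/3
  3 → 4: 5/11
  4 → 5: 5/12
  5 → 6: 5/9
  6 → 7: 5/19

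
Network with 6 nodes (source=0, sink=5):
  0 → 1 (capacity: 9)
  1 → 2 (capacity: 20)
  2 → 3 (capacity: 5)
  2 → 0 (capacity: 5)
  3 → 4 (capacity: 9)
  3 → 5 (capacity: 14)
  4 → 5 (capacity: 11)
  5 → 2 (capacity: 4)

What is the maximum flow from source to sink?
Maximum flow = 5

Max flow: 5

Flow assignment:
  0 → 1: 5/9
  1 → 2: 5/20
  2 → 3: 5/5
  3 → 5: 5/14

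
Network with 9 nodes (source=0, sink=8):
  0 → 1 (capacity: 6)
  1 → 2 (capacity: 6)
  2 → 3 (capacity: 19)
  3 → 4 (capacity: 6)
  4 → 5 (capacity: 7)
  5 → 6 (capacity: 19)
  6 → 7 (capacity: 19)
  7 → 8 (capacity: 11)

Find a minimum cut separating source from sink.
Min cut value = 6, edges: (3,4)

Min cut value: 6
Partition: S = [0, 1, 2, 3], T = [4, 5, 6, 7, 8]
Cut edges: (3,4)

By max-flow min-cut theorem, max flow = min cut = 6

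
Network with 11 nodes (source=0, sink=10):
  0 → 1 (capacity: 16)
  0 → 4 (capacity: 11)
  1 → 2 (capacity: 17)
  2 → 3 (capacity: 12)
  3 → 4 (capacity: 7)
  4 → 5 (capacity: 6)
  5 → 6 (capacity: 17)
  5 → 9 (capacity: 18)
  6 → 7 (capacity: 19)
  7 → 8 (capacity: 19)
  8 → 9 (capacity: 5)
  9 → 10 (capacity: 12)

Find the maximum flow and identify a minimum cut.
Max flow = 6, Min cut edges: (4,5)

Maximum flow: 6
Minimum cut: (4,5)
Partition: S = [0, 1, 2, 3, 4], T = [5, 6, 7, 8, 9, 10]

Max-flow min-cut theorem verified: both equal 6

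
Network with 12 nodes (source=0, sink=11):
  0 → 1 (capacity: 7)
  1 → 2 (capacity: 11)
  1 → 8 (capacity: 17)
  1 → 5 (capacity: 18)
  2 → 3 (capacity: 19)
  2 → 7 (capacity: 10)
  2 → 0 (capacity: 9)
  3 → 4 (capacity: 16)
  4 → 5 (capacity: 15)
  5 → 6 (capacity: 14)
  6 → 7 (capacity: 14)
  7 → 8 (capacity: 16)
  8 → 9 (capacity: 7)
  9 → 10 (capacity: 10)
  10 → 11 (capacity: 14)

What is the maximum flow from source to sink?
Maximum flow = 7

Max flow: 7

Flow assignment:
  0 → 1: 7/7
  1 → 8: 7/17
  8 → 9: 7/7
  9 → 10: 7/10
  10 → 11: 7/14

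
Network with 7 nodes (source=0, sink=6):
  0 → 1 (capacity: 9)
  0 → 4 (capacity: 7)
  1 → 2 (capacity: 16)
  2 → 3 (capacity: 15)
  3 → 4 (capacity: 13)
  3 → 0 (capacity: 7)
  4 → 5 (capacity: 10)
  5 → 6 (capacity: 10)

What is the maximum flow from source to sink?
Maximum flow = 10

Max flow: 10

Flow assignment:
  0 → 1: 9/9
  0 → 4: 7/7
  1 → 2: 9/16
  2 → 3: 9/15
  3 → 4: 3/13
  3 → 0: 6/7
  4 → 5: 10/10
  5 → 6: 10/10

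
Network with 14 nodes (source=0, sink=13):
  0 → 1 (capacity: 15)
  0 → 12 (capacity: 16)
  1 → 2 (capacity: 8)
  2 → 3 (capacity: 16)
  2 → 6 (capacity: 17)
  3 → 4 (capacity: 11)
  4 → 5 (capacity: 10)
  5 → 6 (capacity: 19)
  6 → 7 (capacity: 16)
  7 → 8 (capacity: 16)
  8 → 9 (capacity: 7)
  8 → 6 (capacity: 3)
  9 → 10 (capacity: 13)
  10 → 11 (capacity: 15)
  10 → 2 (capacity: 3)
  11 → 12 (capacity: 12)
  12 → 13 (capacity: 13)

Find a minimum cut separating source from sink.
Min cut value = 13, edges: (12,13)

Min cut value: 13
Partition: S = [0, 1, 2, 3, 4, 5, 6, 7, 8, 9, 10, 11, 12], T = [13]
Cut edges: (12,13)

By max-flow min-cut theorem, max flow = min cut = 13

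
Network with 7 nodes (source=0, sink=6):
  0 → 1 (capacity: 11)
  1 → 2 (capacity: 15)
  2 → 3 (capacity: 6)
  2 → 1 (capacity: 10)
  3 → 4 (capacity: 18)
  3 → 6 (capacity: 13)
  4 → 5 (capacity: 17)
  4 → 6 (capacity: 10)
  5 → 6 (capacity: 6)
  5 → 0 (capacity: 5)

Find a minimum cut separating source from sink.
Min cut value = 6, edges: (2,3)

Min cut value: 6
Partition: S = [0, 1, 2], T = [3, 4, 5, 6]
Cut edges: (2,3)

By max-flow min-cut theorem, max flow = min cut = 6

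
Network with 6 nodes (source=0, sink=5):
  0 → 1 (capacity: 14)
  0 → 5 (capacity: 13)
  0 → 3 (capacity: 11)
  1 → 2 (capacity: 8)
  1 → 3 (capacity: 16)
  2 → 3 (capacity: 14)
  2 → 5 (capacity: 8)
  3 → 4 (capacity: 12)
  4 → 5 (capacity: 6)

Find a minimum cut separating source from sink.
Min cut value = 27, edges: (0,5), (2,5), (4,5)

Min cut value: 27
Partition: S = [0, 1, 2, 3, 4], T = [5]
Cut edges: (0,5), (2,5), (4,5)

By max-flow min-cut theorem, max flow = min cut = 27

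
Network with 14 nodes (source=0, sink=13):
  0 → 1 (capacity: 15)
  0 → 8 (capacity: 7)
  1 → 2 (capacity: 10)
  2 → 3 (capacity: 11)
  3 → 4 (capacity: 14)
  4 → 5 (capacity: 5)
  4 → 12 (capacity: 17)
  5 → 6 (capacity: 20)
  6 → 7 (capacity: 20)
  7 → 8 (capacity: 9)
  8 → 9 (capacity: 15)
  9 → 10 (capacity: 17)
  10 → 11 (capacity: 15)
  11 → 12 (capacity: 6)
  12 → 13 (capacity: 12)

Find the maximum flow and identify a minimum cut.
Max flow = 12, Min cut edges: (12,13)

Maximum flow: 12
Minimum cut: (12,13)
Partition: S = [0, 1, 2, 3, 4, 5, 6, 7, 8, 9, 10, 11, 12], T = [13]

Max-flow min-cut theorem verified: both equal 12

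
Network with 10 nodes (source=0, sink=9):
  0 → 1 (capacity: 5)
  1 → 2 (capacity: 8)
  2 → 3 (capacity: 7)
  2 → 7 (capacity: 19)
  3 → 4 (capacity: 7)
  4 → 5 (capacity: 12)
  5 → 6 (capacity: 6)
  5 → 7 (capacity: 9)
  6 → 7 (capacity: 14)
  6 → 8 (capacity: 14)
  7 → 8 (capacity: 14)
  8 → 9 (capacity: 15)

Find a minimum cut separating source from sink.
Min cut value = 5, edges: (0,1)

Min cut value: 5
Partition: S = [0], T = [1, 2, 3, 4, 5, 6, 7, 8, 9]
Cut edges: (0,1)

By max-flow min-cut theorem, max flow = min cut = 5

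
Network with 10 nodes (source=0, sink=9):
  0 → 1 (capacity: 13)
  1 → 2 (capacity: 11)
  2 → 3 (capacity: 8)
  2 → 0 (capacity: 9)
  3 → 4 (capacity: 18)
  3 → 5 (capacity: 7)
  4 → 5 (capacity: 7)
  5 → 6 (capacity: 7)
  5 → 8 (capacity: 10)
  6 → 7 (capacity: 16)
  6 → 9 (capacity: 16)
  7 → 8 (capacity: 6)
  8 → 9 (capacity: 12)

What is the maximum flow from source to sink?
Maximum flow = 8

Max flow: 8

Flow assignment:
  0 → 1: 11/13
  1 → 2: 11/11
  2 → 3: 8/8
  2 → 0: 3/9
  3 → 4: 1/18
  3 → 5: 7/7
  4 → 5: 1/7
  5 → 6: 7/7
  5 → 8: 1/10
  6 → 9: 7/16
  8 → 9: 1/12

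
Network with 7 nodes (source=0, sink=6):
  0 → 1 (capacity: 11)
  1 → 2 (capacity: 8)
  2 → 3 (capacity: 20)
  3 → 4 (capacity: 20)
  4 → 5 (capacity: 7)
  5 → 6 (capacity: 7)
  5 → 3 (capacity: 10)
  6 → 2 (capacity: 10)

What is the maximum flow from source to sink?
Maximum flow = 7

Max flow: 7

Flow assignment:
  0 → 1: 7/11
  1 → 2: 7/8
  2 → 3: 7/20
  3 → 4: 7/20
  4 → 5: 7/7
  5 → 6: 7/7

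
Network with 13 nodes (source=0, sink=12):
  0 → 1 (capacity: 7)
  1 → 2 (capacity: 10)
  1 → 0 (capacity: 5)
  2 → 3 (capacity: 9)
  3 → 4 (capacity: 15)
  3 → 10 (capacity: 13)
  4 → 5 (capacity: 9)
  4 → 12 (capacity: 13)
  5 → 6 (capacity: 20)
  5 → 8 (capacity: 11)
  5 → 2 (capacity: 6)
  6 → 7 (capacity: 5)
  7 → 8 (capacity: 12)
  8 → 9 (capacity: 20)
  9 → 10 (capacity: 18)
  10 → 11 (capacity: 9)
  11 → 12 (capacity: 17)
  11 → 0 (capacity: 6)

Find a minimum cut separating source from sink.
Min cut value = 7, edges: (0,1)

Min cut value: 7
Partition: S = [0], T = [1, 2, 3, 4, 5, 6, 7, 8, 9, 10, 11, 12]
Cut edges: (0,1)

By max-flow min-cut theorem, max flow = min cut = 7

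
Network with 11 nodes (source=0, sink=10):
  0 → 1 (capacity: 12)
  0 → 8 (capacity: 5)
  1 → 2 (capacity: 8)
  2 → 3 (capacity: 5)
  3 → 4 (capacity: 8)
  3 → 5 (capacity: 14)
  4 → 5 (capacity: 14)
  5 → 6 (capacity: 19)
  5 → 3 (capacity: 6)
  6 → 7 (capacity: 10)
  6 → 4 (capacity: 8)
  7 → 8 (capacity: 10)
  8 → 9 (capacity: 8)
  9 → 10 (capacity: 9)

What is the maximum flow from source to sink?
Maximum flow = 8

Max flow: 8

Flow assignment:
  0 → 1: 5/12
  0 → 8: 3/5
  1 → 2: 5/8
  2 → 3: 5/5
  3 → 5: 5/14
  5 → 6: 5/19
  6 → 7: 5/10
  7 → 8: 5/10
  8 → 9: 8/8
  9 → 10: 8/9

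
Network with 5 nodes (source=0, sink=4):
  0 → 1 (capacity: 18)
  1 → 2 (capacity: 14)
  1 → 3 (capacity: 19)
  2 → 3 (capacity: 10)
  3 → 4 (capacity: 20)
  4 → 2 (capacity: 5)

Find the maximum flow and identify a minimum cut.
Max flow = 18, Min cut edges: (0,1)

Maximum flow: 18
Minimum cut: (0,1)
Partition: S = [0], T = [1, 2, 3, 4]

Max-flow min-cut theorem verified: both equal 18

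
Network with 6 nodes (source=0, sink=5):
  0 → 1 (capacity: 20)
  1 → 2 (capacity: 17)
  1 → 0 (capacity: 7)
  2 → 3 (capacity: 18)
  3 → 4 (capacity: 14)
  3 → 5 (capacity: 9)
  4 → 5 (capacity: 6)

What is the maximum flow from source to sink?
Maximum flow = 15

Max flow: 15

Flow assignment:
  0 → 1: 15/20
  1 → 2: 15/17
  2 → 3: 15/18
  3 → 4: 6/14
  3 → 5: 9/9
  4 → 5: 6/6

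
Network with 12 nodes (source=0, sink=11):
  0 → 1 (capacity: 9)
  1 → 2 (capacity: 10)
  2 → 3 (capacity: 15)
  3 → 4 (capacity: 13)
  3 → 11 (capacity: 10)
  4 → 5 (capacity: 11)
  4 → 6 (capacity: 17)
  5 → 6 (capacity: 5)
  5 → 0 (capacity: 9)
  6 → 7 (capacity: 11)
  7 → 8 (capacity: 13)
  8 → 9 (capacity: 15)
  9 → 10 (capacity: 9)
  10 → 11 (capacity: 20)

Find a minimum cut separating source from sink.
Min cut value = 9, edges: (0,1)

Min cut value: 9
Partition: S = [0], T = [1, 2, 3, 4, 5, 6, 7, 8, 9, 10, 11]
Cut edges: (0,1)

By max-flow min-cut theorem, max flow = min cut = 9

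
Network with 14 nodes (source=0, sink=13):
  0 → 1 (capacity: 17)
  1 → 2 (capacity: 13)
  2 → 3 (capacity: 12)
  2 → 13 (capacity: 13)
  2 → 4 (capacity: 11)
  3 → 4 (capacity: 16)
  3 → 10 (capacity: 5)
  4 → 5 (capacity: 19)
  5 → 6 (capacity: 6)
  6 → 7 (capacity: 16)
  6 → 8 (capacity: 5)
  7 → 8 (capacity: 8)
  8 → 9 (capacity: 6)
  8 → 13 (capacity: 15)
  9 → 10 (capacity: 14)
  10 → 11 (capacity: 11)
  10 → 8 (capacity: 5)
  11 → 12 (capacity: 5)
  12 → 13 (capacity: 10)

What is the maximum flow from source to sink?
Maximum flow = 13

Max flow: 13

Flow assignment:
  0 → 1: 13/17
  1 → 2: 13/13
  2 → 13: 13/13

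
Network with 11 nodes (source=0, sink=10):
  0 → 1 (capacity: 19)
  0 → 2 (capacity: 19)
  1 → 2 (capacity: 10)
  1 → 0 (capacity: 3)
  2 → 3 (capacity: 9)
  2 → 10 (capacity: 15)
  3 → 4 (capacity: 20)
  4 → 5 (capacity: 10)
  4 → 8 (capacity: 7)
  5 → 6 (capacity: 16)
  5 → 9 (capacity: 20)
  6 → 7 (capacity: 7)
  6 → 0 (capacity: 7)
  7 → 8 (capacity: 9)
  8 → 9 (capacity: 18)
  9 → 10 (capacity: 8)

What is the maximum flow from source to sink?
Maximum flow = 23

Max flow: 23

Flow assignment:
  0 → 1: 10/19
  0 → 2: 14/19
  1 → 2: 10/10
  2 → 3: 9/9
  2 → 10: 15/15
  3 → 4: 9/20
  4 → 5: 9/10
  5 → 6: 1/16
  5 → 9: 8/20
  6 → 0: 1/7
  9 → 10: 8/8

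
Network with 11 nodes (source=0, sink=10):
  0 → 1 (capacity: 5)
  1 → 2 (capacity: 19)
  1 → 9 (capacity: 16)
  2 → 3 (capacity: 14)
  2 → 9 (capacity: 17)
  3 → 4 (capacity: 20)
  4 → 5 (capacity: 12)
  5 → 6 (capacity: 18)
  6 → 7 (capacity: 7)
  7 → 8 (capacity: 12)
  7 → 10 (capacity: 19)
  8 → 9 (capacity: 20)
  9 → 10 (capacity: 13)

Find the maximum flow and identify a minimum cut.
Max flow = 5, Min cut edges: (0,1)

Maximum flow: 5
Minimum cut: (0,1)
Partition: S = [0], T = [1, 2, 3, 4, 5, 6, 7, 8, 9, 10]

Max-flow min-cut theorem verified: both equal 5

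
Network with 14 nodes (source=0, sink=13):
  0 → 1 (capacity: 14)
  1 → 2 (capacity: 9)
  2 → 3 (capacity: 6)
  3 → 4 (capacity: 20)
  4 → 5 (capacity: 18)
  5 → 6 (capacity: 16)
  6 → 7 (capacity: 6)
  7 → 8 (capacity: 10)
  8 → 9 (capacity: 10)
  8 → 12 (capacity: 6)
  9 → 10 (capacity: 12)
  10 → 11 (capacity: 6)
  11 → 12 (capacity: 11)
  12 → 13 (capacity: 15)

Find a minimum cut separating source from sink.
Min cut value = 6, edges: (6,7)

Min cut value: 6
Partition: S = [0, 1, 2, 3, 4, 5, 6], T = [7, 8, 9, 10, 11, 12, 13]
Cut edges: (6,7)

By max-flow min-cut theorem, max flow = min cut = 6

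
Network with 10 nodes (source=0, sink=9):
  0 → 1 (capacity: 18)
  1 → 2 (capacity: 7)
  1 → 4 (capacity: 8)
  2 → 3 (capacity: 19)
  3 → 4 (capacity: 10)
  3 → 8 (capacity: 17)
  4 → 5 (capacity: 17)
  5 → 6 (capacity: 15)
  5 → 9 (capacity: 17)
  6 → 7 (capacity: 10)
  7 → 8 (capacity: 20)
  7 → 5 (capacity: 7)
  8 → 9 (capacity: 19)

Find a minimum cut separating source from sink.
Min cut value = 15, edges: (1,2), (1,4)

Min cut value: 15
Partition: S = [0, 1], T = [2, 3, 4, 5, 6, 7, 8, 9]
Cut edges: (1,2), (1,4)

By max-flow min-cut theorem, max flow = min cut = 15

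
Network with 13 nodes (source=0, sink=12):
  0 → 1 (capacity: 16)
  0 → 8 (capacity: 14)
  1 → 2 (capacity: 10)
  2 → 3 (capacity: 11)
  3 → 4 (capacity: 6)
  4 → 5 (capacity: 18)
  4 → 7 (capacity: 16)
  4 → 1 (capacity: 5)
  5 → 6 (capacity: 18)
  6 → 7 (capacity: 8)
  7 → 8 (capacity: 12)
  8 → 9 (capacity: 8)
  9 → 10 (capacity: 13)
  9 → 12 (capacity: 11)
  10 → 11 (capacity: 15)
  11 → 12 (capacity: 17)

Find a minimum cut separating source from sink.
Min cut value = 8, edges: (8,9)

Min cut value: 8
Partition: S = [0, 1, 2, 3, 4, 5, 6, 7, 8], T = [9, 10, 11, 12]
Cut edges: (8,9)

By max-flow min-cut theorem, max flow = min cut = 8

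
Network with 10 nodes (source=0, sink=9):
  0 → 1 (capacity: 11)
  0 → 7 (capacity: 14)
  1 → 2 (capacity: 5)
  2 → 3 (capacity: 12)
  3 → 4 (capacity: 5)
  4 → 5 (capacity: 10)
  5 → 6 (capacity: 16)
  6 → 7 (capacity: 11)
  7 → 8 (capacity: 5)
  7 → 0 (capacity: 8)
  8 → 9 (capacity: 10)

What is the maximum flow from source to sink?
Maximum flow = 5

Max flow: 5

Flow assignment:
  0 → 1: 5/11
  1 → 2: 5/5
  2 → 3: 5/12
  3 → 4: 5/5
  4 → 5: 5/10
  5 → 6: 5/16
  6 → 7: 5/11
  7 → 8: 5/5
  8 → 9: 5/10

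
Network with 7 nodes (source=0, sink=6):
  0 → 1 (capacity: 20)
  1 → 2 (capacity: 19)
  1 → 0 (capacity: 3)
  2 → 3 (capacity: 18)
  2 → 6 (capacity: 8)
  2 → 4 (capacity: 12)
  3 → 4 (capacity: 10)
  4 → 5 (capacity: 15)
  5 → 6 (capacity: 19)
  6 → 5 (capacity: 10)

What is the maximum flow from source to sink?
Maximum flow = 19

Max flow: 19

Flow assignment:
  0 → 1: 19/20
  1 → 2: 19/19
  2 → 6: 8/8
  2 → 4: 11/12
  4 → 5: 11/15
  5 → 6: 11/19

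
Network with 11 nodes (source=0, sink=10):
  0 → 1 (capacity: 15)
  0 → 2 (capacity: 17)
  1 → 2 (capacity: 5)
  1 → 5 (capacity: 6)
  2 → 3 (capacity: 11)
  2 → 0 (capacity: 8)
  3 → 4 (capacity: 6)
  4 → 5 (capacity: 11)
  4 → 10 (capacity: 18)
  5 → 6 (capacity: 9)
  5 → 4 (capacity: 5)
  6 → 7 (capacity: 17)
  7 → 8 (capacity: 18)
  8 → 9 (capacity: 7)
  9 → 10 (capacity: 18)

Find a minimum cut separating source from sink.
Min cut value = 12, edges: (1,5), (3,4)

Min cut value: 12
Partition: S = [0, 1, 2, 3], T = [4, 5, 6, 7, 8, 9, 10]
Cut edges: (1,5), (3,4)

By max-flow min-cut theorem, max flow = min cut = 12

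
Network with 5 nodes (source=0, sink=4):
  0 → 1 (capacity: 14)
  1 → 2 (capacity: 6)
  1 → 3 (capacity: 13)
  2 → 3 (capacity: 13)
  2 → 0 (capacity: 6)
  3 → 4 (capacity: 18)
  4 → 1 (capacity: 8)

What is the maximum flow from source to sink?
Maximum flow = 14

Max flow: 14

Flow assignment:
  0 → 1: 14/14
  1 → 2: 1/6
  1 → 3: 13/13
  2 → 3: 1/13
  3 → 4: 14/18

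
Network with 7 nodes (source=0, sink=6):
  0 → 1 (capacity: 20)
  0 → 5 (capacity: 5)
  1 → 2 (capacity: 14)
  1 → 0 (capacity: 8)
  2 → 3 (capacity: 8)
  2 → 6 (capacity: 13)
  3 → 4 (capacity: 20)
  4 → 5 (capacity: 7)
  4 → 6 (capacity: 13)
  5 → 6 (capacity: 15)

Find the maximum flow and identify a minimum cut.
Max flow = 19, Min cut edges: (0,5), (1,2)

Maximum flow: 19
Minimum cut: (0,5), (1,2)
Partition: S = [0, 1], T = [2, 3, 4, 5, 6]

Max-flow min-cut theorem verified: both equal 19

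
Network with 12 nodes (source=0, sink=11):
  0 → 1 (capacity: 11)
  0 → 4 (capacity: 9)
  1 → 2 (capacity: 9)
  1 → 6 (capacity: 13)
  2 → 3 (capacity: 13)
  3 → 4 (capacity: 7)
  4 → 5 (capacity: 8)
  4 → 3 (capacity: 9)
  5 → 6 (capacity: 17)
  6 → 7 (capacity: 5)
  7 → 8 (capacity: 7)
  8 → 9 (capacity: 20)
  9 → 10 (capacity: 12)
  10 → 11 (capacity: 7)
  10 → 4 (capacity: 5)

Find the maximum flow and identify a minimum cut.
Max flow = 5, Min cut edges: (6,7)

Maximum flow: 5
Minimum cut: (6,7)
Partition: S = [0, 1, 2, 3, 4, 5, 6], T = [7, 8, 9, 10, 11]

Max-flow min-cut theorem verified: both equal 5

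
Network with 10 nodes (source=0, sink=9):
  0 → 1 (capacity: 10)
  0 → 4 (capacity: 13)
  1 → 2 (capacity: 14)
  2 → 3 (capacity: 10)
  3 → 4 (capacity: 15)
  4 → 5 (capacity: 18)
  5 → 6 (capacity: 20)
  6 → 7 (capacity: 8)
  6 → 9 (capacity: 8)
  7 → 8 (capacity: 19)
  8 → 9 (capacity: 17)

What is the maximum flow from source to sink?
Maximum flow = 16

Max flow: 16

Flow assignment:
  0 → 1: 10/10
  0 → 4: 6/13
  1 → 2: 10/14
  2 → 3: 10/10
  3 → 4: 10/15
  4 → 5: 16/18
  5 → 6: 16/20
  6 → 7: 8/8
  6 → 9: 8/8
  7 → 8: 8/19
  8 → 9: 8/17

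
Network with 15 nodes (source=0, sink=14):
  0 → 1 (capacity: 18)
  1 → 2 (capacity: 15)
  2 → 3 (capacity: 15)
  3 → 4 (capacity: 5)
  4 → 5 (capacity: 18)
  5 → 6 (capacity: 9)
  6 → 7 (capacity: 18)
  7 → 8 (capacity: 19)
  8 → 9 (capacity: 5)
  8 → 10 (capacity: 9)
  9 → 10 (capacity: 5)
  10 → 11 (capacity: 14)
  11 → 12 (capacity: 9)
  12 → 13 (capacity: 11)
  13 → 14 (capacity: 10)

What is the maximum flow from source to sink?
Maximum flow = 5

Max flow: 5

Flow assignment:
  0 → 1: 5/18
  1 → 2: 5/15
  2 → 3: 5/15
  3 → 4: 5/5
  4 → 5: 5/18
  5 → 6: 5/9
  6 → 7: 5/18
  7 → 8: 5/19
  8 → 10: 5/9
  10 → 11: 5/14
  11 → 12: 5/9
  12 → 13: 5/11
  13 → 14: 5/10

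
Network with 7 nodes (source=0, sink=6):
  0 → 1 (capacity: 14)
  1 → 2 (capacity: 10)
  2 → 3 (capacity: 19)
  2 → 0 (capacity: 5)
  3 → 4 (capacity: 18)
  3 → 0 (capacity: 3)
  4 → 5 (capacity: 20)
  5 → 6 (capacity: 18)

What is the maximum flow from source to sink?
Maximum flow = 10

Max flow: 10

Flow assignment:
  0 → 1: 10/14
  1 → 2: 10/10
  2 → 3: 10/19
  3 → 4: 10/18
  4 → 5: 10/20
  5 → 6: 10/18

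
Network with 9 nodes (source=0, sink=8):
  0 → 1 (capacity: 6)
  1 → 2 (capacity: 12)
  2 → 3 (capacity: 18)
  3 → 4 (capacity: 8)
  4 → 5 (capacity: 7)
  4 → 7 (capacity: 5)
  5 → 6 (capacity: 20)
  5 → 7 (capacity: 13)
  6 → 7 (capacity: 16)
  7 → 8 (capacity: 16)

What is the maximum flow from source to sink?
Maximum flow = 6

Max flow: 6

Flow assignment:
  0 → 1: 6/6
  1 → 2: 6/12
  2 → 3: 6/18
  3 → 4: 6/8
  4 → 5: 1/7
  4 → 7: 5/5
  5 → 7: 1/13
  7 → 8: 6/16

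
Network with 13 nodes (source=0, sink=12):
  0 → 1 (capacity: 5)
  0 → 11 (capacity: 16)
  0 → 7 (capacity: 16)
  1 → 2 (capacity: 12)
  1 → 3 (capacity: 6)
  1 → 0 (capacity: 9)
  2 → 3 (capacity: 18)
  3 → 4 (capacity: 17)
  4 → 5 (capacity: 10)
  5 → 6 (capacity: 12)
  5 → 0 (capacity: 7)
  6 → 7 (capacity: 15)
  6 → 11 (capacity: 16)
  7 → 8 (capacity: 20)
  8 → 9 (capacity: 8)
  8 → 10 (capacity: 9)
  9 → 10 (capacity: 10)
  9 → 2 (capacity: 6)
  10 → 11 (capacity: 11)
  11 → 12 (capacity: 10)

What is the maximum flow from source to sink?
Maximum flow = 10

Max flow: 10

Flow assignment:
  0 → 1: 5/5
  0 → 7: 12/16
  1 → 3: 5/6
  2 → 3: 5/18
  3 → 4: 10/17
  4 → 5: 10/10
  5 → 6: 3/12
  5 → 0: 7/7
  6 → 7: 3/15
  7 → 8: 15/20
  8 → 9: 7/8
  8 → 10: 8/9
  9 → 10: 2/10
  9 → 2: 5/6
  10 → 11: 10/11
  11 → 12: 10/10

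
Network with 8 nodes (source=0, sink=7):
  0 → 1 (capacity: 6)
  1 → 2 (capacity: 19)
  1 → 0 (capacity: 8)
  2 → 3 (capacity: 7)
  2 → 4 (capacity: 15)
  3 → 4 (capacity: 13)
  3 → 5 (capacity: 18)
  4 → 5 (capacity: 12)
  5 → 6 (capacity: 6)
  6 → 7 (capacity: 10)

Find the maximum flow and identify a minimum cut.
Max flow = 6, Min cut edges: (5,6)

Maximum flow: 6
Minimum cut: (5,6)
Partition: S = [0, 1, 2, 3, 4, 5], T = [6, 7]

Max-flow min-cut theorem verified: both equal 6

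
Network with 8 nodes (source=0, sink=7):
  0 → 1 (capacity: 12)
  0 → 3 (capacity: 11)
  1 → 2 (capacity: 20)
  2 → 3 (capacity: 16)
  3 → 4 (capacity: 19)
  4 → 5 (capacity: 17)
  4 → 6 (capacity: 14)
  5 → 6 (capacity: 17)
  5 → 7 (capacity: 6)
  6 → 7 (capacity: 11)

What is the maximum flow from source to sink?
Maximum flow = 17

Max flow: 17

Flow assignment:
  0 → 1: 12/12
  0 → 3: 5/11
  1 → 2: 12/20
  2 → 3: 12/16
  3 → 4: 17/19
  4 → 5: 17/17
  5 → 6: 11/17
  5 → 7: 6/6
  6 → 7: 11/11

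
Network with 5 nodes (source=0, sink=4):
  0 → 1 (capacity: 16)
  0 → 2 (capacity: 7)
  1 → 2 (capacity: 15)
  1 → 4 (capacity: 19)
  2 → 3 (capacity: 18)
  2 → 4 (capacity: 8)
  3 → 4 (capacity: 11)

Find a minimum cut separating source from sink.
Min cut value = 23, edges: (0,1), (0,2)

Min cut value: 23
Partition: S = [0], T = [1, 2, 3, 4]
Cut edges: (0,1), (0,2)

By max-flow min-cut theorem, max flow = min cut = 23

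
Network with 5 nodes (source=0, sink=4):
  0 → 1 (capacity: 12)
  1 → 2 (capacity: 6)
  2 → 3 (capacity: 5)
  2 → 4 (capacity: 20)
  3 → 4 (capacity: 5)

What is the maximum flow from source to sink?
Maximum flow = 6

Max flow: 6

Flow assignment:
  0 → 1: 6/12
  1 → 2: 6/6
  2 → 4: 6/20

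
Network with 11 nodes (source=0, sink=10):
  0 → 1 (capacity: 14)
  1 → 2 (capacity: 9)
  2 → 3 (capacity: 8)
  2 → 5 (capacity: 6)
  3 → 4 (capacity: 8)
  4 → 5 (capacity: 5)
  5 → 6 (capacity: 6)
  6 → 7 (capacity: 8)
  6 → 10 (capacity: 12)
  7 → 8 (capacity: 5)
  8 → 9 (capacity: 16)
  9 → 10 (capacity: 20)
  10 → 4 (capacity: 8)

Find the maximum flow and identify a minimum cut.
Max flow = 6, Min cut edges: (5,6)

Maximum flow: 6
Minimum cut: (5,6)
Partition: S = [0, 1, 2, 3, 4, 5], T = [6, 7, 8, 9, 10]

Max-flow min-cut theorem verified: both equal 6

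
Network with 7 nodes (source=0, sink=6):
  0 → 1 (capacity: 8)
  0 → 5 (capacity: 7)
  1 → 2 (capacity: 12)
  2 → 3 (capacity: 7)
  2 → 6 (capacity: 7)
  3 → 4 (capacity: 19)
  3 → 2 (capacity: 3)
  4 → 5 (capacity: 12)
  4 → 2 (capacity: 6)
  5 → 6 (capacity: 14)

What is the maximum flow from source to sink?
Maximum flow = 15

Max flow: 15

Flow assignment:
  0 → 1: 8/8
  0 → 5: 7/7
  1 → 2: 8/12
  2 → 3: 1/7
  2 → 6: 7/7
  3 → 4: 1/19
  4 → 5: 1/12
  5 → 6: 8/14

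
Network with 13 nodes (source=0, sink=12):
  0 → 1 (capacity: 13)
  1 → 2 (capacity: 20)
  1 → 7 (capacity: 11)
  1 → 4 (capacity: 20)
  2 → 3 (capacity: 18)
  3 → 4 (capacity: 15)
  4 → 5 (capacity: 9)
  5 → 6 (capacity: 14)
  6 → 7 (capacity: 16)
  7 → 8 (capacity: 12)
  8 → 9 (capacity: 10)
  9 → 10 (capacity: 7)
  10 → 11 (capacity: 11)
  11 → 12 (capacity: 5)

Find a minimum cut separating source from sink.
Min cut value = 5, edges: (11,12)

Min cut value: 5
Partition: S = [0, 1, 2, 3, 4, 5, 6, 7, 8, 9, 10, 11], T = [12]
Cut edges: (11,12)

By max-flow min-cut theorem, max flow = min cut = 5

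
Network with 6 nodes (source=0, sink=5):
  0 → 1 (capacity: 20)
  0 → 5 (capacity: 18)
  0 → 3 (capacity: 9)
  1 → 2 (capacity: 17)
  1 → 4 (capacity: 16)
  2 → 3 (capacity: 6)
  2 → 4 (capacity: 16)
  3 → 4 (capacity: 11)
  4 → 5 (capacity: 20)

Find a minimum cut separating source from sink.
Min cut value = 38, edges: (0,5), (4,5)

Min cut value: 38
Partition: S = [0, 1, 2, 3, 4], T = [5]
Cut edges: (0,5), (4,5)

By max-flow min-cut theorem, max flow = min cut = 38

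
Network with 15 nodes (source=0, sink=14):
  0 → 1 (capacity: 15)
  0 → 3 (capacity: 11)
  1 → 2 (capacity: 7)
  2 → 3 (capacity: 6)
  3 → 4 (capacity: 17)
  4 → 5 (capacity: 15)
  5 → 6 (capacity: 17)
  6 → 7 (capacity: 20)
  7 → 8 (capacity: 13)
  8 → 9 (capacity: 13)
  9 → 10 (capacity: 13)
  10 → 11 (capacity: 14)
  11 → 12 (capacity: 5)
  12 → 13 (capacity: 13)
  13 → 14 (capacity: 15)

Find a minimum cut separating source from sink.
Min cut value = 5, edges: (11,12)

Min cut value: 5
Partition: S = [0, 1, 2, 3, 4, 5, 6, 7, 8, 9, 10, 11], T = [12, 13, 14]
Cut edges: (11,12)

By max-flow min-cut theorem, max flow = min cut = 5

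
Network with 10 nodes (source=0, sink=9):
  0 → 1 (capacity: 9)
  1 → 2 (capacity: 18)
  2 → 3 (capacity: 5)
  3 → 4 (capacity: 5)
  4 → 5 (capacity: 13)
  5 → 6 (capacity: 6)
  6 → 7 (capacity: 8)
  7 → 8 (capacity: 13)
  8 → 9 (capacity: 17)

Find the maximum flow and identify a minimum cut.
Max flow = 5, Min cut edges: (3,4)

Maximum flow: 5
Minimum cut: (3,4)
Partition: S = [0, 1, 2, 3], T = [4, 5, 6, 7, 8, 9]

Max-flow min-cut theorem verified: both equal 5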